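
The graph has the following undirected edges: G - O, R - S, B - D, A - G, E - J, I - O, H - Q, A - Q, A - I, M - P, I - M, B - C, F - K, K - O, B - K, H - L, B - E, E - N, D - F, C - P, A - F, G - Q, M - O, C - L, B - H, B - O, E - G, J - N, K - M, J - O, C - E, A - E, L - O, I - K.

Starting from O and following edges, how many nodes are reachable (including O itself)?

17

BFS from O visits: O, M, L, K, J, I, G, B, P, H, C, F, N, E, A, Q, D
Reachable nodes: 17 of 19 total.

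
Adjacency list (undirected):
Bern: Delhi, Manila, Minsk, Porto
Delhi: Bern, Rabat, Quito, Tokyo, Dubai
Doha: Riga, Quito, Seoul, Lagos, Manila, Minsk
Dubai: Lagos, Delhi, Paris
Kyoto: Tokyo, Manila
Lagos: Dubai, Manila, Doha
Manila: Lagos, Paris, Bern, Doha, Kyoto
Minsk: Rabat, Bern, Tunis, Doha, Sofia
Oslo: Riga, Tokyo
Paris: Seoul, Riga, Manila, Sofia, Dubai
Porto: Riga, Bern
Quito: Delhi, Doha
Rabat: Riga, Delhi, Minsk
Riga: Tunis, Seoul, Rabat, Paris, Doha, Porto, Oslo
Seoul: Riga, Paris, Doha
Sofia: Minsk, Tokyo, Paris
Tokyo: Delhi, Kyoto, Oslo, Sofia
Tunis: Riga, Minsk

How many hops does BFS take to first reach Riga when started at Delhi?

2

Level 0: Delhi
Level 1: Bern, Dubai, Quito, Rabat, Tokyo
Level 2: Doha, Kyoto, Lagos, Manila, Minsk, Oslo, Paris, Porto, Riga, Sofia
Level 3: Seoul, Tunis
Riga first appears at level 2.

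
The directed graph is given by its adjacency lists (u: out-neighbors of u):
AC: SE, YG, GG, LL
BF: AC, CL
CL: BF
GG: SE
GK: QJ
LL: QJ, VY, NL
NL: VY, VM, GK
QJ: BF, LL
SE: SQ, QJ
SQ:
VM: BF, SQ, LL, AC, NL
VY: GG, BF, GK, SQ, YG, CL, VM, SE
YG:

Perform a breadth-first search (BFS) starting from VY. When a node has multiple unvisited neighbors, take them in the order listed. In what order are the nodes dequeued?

VY, GG, BF, GK, SQ, YG, CL, VM, SE, AC, QJ, LL, NL

Visit VY; enqueue GG, BF, GK, SQ, YG, CL, VM, SE → queue [GG, BF, GK, SQ, YG, CL, VM, SE]
Visit GG → queue [BF, GK, SQ, YG, CL, VM, SE]
Visit BF; enqueue AC → queue [GK, SQ, YG, CL, VM, SE, AC]
Visit GK; enqueue QJ → queue [SQ, YG, CL, VM, SE, AC, QJ]
Visit SQ → queue [YG, CL, VM, SE, AC, QJ]
Visit YG → queue [CL, VM, SE, AC, QJ]
Visit CL → queue [VM, SE, AC, QJ]
Visit VM; enqueue LL, NL → queue [SE, AC, QJ, LL, NL]
Visit SE → queue [AC, QJ, LL, NL]
Visit AC → queue [QJ, LL, NL]
Visit QJ → queue [LL, NL]
Visit LL → queue [NL]
Visit NL → queue []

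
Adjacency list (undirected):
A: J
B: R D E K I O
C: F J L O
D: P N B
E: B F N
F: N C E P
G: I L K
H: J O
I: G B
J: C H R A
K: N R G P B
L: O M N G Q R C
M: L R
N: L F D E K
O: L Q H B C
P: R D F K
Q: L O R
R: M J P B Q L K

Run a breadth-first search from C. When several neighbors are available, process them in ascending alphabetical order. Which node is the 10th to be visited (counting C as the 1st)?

H

Visit C; enqueue F, J, L, O → queue [F, J, L, O]
Visit F; enqueue E, N, P → queue [J, L, O, E, N, P]
Visit J; enqueue A, H, R → queue [L, O, E, N, P, A, H, R]
Visit L; enqueue G, M, Q → queue [O, E, N, P, A, H, R, G, M, Q]
Visit O; enqueue B → queue [E, N, P, A, H, R, G, M, Q, B]
Visit E → queue [N, P, A, H, R, G, M, Q, B]
Visit N; enqueue D, K → queue [P, A, H, R, G, M, Q, B, D, K]
Visit P → queue [A, H, R, G, M, Q, B, D, K]
Visit A → queue [H, R, G, M, Q, B, D, K]
Visit H → queue [R, G, M, Q, B, D, K]
Visit R → queue [G, M, Q, B, D, K]
Visit G; enqueue I → queue [M, Q, B, D, K, I]
Visit M → queue [Q, B, D, K, I]
Visit Q → queue [B, D, K, I]
Visit B → queue [D, K, I]
Visit D → queue [K, I]
Visit K → queue [I]
Visit I → queue []

Visit order: C, F, J, L, O, E, N, P, A, H, R, G, M, Q, B, D, K, I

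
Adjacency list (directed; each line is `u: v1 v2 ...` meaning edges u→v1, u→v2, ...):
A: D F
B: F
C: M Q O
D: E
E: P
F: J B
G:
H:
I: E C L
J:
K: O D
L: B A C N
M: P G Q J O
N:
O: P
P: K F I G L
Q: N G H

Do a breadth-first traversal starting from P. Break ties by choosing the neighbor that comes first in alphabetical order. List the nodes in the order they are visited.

P -> F -> G -> I -> K -> L -> B -> J -> C -> E -> D -> O -> A -> N -> M -> Q -> H

Visit P; enqueue F, G, I, K, L → queue [F, G, I, K, L]
Visit F; enqueue B, J → queue [G, I, K, L, B, J]
Visit G → queue [I, K, L, B, J]
Visit I; enqueue C, E → queue [K, L, B, J, C, E]
Visit K; enqueue D, O → queue [L, B, J, C, E, D, O]
Visit L; enqueue A, N → queue [B, J, C, E, D, O, A, N]
Visit B → queue [J, C, E, D, O, A, N]
Visit J → queue [C, E, D, O, A, N]
Visit C; enqueue M, Q → queue [E, D, O, A, N, M, Q]
Visit E → queue [D, O, A, N, M, Q]
Visit D → queue [O, A, N, M, Q]
Visit O → queue [A, N, M, Q]
Visit A → queue [N, M, Q]
Visit N → queue [M, Q]
Visit M → queue [Q]
Visit Q; enqueue H → queue [H]
Visit H → queue []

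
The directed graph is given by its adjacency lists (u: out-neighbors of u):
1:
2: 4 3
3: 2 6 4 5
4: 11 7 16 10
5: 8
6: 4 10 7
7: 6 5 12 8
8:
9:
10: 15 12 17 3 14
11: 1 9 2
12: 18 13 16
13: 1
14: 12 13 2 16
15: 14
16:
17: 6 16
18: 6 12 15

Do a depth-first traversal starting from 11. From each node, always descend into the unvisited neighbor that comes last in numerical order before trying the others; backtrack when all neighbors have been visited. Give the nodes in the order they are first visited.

11 -> 9 -> 2 -> 4 -> 16 -> 10 -> 17 -> 6 -> 7 -> 12 -> 18 -> 15 -> 14 -> 13 -> 1 -> 8 -> 5 -> 3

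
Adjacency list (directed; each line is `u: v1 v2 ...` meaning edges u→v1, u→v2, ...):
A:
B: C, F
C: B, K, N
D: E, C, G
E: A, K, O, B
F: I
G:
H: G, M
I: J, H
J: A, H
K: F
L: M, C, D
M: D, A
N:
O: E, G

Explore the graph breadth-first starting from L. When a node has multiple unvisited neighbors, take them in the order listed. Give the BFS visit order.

Visit L; enqueue M, C, D → queue [M, C, D]
Visit M; enqueue A → queue [C, D, A]
Visit C; enqueue B, K, N → queue [D, A, B, K, N]
Visit D; enqueue E, G → queue [A, B, K, N, E, G]
Visit A → queue [B, K, N, E, G]
Visit B; enqueue F → queue [K, N, E, G, F]
Visit K → queue [N, E, G, F]
Visit N → queue [E, G, F]
Visit E; enqueue O → queue [G, F, O]
Visit G → queue [F, O]
Visit F; enqueue I → queue [O, I]
Visit O → queue [I]
Visit I; enqueue J, H → queue [J, H]
Visit J → queue [H]
Visit H → queue []

L, M, C, D, A, B, K, N, E, G, F, O, I, J, H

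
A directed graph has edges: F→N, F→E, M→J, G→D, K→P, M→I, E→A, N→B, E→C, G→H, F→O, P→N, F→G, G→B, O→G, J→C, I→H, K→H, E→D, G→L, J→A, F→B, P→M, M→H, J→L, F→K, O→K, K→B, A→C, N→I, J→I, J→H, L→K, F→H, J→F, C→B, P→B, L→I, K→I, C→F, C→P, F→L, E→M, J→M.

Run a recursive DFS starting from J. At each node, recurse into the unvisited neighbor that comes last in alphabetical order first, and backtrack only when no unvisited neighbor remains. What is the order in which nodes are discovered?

Visit J
J → M
M → I
I → H
J → L
L → K
K → P
P → N
N → B
J → F
F → O
O → G
G → D
F → E
E → C
E → A

J M I H L K P N B F O G D E C A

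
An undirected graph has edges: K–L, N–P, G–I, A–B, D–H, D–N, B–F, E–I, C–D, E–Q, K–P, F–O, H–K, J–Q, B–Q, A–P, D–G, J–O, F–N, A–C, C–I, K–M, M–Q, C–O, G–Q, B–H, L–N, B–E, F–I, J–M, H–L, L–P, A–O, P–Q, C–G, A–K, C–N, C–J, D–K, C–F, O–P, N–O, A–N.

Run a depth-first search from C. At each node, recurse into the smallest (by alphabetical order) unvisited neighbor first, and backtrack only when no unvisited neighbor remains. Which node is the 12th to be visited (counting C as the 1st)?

M

Visit C
C → A
A → B
B → E
E → I
I → F
F → N
N → D
D → G
G → Q
Q → J
J → M
M → K
K → H
H → L
L → P
P → O

Visit order: C, A, B, E, I, F, N, D, G, Q, J, M, K, H, L, P, O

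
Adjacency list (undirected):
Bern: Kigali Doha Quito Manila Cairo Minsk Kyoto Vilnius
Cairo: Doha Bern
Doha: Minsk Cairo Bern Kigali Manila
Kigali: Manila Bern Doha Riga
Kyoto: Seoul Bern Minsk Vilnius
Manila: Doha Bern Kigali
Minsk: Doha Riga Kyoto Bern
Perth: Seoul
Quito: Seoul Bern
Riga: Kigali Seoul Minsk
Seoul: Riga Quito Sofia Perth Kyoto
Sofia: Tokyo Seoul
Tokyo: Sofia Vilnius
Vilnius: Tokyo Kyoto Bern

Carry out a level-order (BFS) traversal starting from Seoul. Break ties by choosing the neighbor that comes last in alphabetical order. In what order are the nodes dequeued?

Seoul, Sofia, Riga, Quito, Perth, Kyoto, Tokyo, Minsk, Kigali, Bern, Vilnius, Doha, Manila, Cairo

Visit Seoul; enqueue Sofia, Riga, Quito, Perth, Kyoto → queue [Sofia, Riga, Quito, Perth, Kyoto]
Visit Sofia; enqueue Tokyo → queue [Riga, Quito, Perth, Kyoto, Tokyo]
Visit Riga; enqueue Minsk, Kigali → queue [Quito, Perth, Kyoto, Tokyo, Minsk, Kigali]
Visit Quito; enqueue Bern → queue [Perth, Kyoto, Tokyo, Minsk, Kigali, Bern]
Visit Perth → queue [Kyoto, Tokyo, Minsk, Kigali, Bern]
Visit Kyoto; enqueue Vilnius → queue [Tokyo, Minsk, Kigali, Bern, Vilnius]
Visit Tokyo → queue [Minsk, Kigali, Bern, Vilnius]
Visit Minsk; enqueue Doha → queue [Kigali, Bern, Vilnius, Doha]
Visit Kigali; enqueue Manila → queue [Bern, Vilnius, Doha, Manila]
Visit Bern; enqueue Cairo → queue [Vilnius, Doha, Manila, Cairo]
Visit Vilnius → queue [Doha, Manila, Cairo]
Visit Doha → queue [Manila, Cairo]
Visit Manila → queue [Cairo]
Visit Cairo → queue []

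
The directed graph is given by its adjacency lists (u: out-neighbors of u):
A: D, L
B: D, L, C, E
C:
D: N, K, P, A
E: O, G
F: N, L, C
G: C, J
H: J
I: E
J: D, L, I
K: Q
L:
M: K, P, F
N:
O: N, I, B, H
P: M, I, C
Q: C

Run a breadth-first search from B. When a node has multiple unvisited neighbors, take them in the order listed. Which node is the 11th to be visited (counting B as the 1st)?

G

Visit B; enqueue D, L, C, E → queue [D, L, C, E]
Visit D; enqueue N, K, P, A → queue [L, C, E, N, K, P, A]
Visit L → queue [C, E, N, K, P, A]
Visit C → queue [E, N, K, P, A]
Visit E; enqueue O, G → queue [N, K, P, A, O, G]
Visit N → queue [K, P, A, O, G]
Visit K; enqueue Q → queue [P, A, O, G, Q]
Visit P; enqueue M, I → queue [A, O, G, Q, M, I]
Visit A → queue [O, G, Q, M, I]
Visit O; enqueue H → queue [G, Q, M, I, H]
Visit G; enqueue J → queue [Q, M, I, H, J]
Visit Q → queue [M, I, H, J]
Visit M; enqueue F → queue [I, H, J, F]
Visit I → queue [H, J, F]
Visit H → queue [J, F]
Visit J → queue [F]
Visit F → queue []

Visit order: B, D, L, C, E, N, K, P, A, O, G, Q, M, I, H, J, F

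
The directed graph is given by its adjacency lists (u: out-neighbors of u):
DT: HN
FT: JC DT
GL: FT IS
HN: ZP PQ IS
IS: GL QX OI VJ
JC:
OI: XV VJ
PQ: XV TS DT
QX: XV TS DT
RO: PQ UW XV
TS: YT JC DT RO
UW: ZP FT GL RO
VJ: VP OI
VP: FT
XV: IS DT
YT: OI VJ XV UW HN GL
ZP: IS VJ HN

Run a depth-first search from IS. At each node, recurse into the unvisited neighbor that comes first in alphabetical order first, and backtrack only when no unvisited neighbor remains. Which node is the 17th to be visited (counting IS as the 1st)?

Visit IS
IS → GL
GL → FT
FT → DT
DT → HN
HN → PQ
PQ → TS
TS → JC
TS → RO
RO → UW
UW → ZP
ZP → VJ
VJ → OI
OI → XV
VJ → VP
TS → YT
IS → QX

Visit order: IS, GL, FT, DT, HN, PQ, TS, JC, RO, UW, ZP, VJ, OI, XV, VP, YT, QX

QX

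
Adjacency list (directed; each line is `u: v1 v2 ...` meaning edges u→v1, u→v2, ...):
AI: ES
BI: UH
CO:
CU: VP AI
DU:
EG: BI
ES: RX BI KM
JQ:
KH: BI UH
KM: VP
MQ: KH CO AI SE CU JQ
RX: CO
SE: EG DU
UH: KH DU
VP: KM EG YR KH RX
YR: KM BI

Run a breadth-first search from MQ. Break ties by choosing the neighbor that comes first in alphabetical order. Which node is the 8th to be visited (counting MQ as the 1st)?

Visit MQ; enqueue AI, CO, CU, JQ, KH, SE → queue [AI, CO, CU, JQ, KH, SE]
Visit AI; enqueue ES → queue [CO, CU, JQ, KH, SE, ES]
Visit CO → queue [CU, JQ, KH, SE, ES]
Visit CU; enqueue VP → queue [JQ, KH, SE, ES, VP]
Visit JQ → queue [KH, SE, ES, VP]
Visit KH; enqueue BI, UH → queue [SE, ES, VP, BI, UH]
Visit SE; enqueue DU, EG → queue [ES, VP, BI, UH, DU, EG]
Visit ES; enqueue KM, RX → queue [VP, BI, UH, DU, EG, KM, RX]
Visit VP; enqueue YR → queue [BI, UH, DU, EG, KM, RX, YR]
Visit BI → queue [UH, DU, EG, KM, RX, YR]
Visit UH → queue [DU, EG, KM, RX, YR]
Visit DU → queue [EG, KM, RX, YR]
Visit EG → queue [KM, RX, YR]
Visit KM → queue [RX, YR]
Visit RX → queue [YR]
Visit YR → queue []

Visit order: MQ, AI, CO, CU, JQ, KH, SE, ES, VP, BI, UH, DU, EG, KM, RX, YR

ES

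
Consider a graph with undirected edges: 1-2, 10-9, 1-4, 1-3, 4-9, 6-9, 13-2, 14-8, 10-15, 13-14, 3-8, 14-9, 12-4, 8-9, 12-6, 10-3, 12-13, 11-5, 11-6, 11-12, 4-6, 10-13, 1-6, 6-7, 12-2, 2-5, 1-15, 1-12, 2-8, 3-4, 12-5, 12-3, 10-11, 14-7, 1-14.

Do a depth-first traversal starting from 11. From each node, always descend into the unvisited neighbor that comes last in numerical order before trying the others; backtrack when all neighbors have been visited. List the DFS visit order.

Visit 11
11 → 12
12 → 13
13 → 14
14 → 9
9 → 10
10 → 15
15 → 1
1 → 6
6 → 7
6 → 4
4 → 3
3 → 8
8 → 2
2 → 5

11, 12, 13, 14, 9, 10, 15, 1, 6, 7, 4, 3, 8, 2, 5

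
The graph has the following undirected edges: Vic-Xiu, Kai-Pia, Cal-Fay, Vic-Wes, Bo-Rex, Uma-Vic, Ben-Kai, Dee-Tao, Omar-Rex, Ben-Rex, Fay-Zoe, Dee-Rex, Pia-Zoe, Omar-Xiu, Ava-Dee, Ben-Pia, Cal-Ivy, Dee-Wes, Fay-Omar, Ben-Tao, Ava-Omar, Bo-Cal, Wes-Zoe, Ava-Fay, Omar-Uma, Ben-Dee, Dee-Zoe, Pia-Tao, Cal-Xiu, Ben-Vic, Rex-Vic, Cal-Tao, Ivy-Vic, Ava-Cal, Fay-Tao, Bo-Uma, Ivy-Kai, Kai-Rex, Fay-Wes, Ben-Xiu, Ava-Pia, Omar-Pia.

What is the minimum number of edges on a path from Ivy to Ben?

Level 0: Ivy
Level 1: Cal, Kai, Vic
Level 2: Ava, Ben, Bo, Fay, Pia, Rex, Tao, Uma, Wes, Xiu
Level 3: Dee, Omar, Zoe
Ben first appears at level 2.

2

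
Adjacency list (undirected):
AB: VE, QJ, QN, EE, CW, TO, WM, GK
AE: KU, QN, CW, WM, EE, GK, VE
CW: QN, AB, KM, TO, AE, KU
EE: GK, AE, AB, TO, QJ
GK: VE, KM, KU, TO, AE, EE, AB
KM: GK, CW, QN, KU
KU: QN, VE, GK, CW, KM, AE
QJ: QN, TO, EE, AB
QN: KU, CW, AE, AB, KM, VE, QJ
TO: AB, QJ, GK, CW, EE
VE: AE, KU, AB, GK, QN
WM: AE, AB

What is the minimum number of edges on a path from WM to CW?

2

Level 0: WM
Level 1: AB, AE
Level 2: CW, EE, GK, KU, QJ, QN, TO, VE
Level 3: KM
CW first appears at level 2.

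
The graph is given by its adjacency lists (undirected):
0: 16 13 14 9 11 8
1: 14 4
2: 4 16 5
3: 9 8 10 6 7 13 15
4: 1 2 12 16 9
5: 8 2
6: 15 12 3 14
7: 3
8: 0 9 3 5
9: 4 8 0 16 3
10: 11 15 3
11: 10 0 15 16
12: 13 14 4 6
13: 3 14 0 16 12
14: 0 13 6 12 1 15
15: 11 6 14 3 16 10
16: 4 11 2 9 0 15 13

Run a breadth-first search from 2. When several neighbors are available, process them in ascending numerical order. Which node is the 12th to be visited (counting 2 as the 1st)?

Visit 2; enqueue 4, 5, 16 → queue [4, 5, 16]
Visit 4; enqueue 1, 9, 12 → queue [5, 16, 1, 9, 12]
Visit 5; enqueue 8 → queue [16, 1, 9, 12, 8]
Visit 16; enqueue 0, 11, 13, 15 → queue [1, 9, 12, 8, 0, 11, 13, 15]
Visit 1; enqueue 14 → queue [9, 12, 8, 0, 11, 13, 15, 14]
Visit 9; enqueue 3 → queue [12, 8, 0, 11, 13, 15, 14, 3]
Visit 12; enqueue 6 → queue [8, 0, 11, 13, 15, 14, 3, 6]
Visit 8 → queue [0, 11, 13, 15, 14, 3, 6]
Visit 0 → queue [11, 13, 15, 14, 3, 6]
Visit 11; enqueue 10 → queue [13, 15, 14, 3, 6, 10]
Visit 13 → queue [15, 14, 3, 6, 10]
Visit 15 → queue [14, 3, 6, 10]
Visit 14 → queue [3, 6, 10]
Visit 3; enqueue 7 → queue [6, 10, 7]
Visit 6 → queue [10, 7]
Visit 10 → queue [7]
Visit 7 → queue []

Visit order: 2, 4, 5, 16, 1, 9, 12, 8, 0, 11, 13, 15, 14, 3, 6, 10, 7

15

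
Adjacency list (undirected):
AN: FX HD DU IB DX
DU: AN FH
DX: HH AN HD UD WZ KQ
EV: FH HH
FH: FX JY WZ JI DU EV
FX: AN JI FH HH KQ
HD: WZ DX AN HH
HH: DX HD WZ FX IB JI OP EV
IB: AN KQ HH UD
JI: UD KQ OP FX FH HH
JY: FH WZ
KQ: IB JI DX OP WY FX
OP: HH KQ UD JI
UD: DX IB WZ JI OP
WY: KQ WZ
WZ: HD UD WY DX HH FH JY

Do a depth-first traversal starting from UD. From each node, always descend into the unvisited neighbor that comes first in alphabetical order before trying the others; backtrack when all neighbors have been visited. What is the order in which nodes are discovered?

UD, DX, AN, DU, FH, EV, HH, FX, JI, KQ, IB, OP, WY, WZ, HD, JY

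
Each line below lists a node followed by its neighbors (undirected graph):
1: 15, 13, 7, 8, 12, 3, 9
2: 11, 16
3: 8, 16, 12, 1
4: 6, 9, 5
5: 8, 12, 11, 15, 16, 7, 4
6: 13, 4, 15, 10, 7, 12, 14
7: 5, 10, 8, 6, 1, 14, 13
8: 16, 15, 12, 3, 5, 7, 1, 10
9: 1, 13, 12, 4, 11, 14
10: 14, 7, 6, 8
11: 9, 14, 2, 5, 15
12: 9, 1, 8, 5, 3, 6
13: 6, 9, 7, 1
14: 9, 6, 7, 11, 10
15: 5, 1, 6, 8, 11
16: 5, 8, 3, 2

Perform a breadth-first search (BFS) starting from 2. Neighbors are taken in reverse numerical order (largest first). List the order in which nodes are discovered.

2 16 11 8 5 3 15 14 9 12 10 7 1 4 6 13

Visit 2; enqueue 16, 11 → queue [16, 11]
Visit 16; enqueue 8, 5, 3 → queue [11, 8, 5, 3]
Visit 11; enqueue 15, 14, 9 → queue [8, 5, 3, 15, 14, 9]
Visit 8; enqueue 12, 10, 7, 1 → queue [5, 3, 15, 14, 9, 12, 10, 7, 1]
Visit 5; enqueue 4 → queue [3, 15, 14, 9, 12, 10, 7, 1, 4]
Visit 3 → queue [15, 14, 9, 12, 10, 7, 1, 4]
Visit 15; enqueue 6 → queue [14, 9, 12, 10, 7, 1, 4, 6]
Visit 14 → queue [9, 12, 10, 7, 1, 4, 6]
Visit 9; enqueue 13 → queue [12, 10, 7, 1, 4, 6, 13]
Visit 12 → queue [10, 7, 1, 4, 6, 13]
Visit 10 → queue [7, 1, 4, 6, 13]
Visit 7 → queue [1, 4, 6, 13]
Visit 1 → queue [4, 6, 13]
Visit 4 → queue [6, 13]
Visit 6 → queue [13]
Visit 13 → queue []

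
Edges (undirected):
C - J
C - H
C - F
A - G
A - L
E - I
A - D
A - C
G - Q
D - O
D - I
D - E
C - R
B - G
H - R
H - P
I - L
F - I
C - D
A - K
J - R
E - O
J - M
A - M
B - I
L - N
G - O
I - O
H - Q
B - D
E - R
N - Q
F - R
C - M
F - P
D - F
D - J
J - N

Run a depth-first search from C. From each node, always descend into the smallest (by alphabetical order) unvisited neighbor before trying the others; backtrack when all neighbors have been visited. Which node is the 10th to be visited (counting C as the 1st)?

P

Visit C
C → A
A → D
D → B
B → G
G → O
O → E
E → I
I → F
F → P
P → H
H → Q
Q → N
N → J
J → M
J → R
N → L
A → K

Visit order: C, A, D, B, G, O, E, I, F, P, H, Q, N, J, M, R, L, K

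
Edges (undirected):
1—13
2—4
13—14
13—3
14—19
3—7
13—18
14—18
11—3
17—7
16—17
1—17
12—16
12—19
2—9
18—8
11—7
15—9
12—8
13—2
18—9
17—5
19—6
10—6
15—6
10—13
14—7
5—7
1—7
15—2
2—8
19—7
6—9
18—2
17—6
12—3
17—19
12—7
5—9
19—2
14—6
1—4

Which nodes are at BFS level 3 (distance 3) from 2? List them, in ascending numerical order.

11, 16

Level 0: 2
Level 1: 4, 8, 9, 13, 15, 18, 19
Level 2: 1, 3, 5, 6, 7, 10, 12, 14, 17
Level 3: 11, 16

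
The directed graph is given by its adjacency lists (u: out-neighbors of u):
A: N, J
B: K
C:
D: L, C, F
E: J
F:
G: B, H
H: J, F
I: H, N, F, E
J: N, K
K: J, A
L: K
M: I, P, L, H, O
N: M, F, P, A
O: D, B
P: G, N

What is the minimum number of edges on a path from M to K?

2

Level 0: M
Level 1: H, I, L, O, P
Level 2: B, D, E, F, G, J, K, N
Level 3: A, C
K first appears at level 2.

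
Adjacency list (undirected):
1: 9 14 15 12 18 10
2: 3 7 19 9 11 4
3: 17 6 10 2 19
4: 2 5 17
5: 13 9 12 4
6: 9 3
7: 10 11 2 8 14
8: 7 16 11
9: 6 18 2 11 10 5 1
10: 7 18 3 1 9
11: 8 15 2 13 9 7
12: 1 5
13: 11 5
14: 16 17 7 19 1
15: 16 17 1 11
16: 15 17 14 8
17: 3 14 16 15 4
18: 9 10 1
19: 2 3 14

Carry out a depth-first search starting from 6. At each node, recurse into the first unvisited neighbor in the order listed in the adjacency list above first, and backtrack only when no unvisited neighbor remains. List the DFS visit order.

Visit 6
6 → 9
9 → 18
18 → 10
10 → 7
7 → 11
11 → 8
8 → 16
16 → 15
15 → 17
17 → 3
3 → 2
2 → 19
19 → 14
14 → 1
1 → 12
12 → 5
5 → 13
5 → 4

6 -> 9 -> 18 -> 10 -> 7 -> 11 -> 8 -> 16 -> 15 -> 17 -> 3 -> 2 -> 19 -> 14 -> 1 -> 12 -> 5 -> 13 -> 4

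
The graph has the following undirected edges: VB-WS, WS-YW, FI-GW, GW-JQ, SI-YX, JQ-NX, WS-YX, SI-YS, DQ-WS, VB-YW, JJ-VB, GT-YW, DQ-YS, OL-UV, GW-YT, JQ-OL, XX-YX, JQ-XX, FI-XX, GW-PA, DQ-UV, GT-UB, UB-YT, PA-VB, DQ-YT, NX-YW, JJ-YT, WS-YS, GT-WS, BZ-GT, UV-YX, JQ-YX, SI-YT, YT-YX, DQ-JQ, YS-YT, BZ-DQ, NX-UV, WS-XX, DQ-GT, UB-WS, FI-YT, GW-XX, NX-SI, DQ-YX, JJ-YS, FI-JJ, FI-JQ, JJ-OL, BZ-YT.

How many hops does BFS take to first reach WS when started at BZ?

2

Level 0: BZ
Level 1: DQ, GT, YT
Level 2: FI, GW, JJ, JQ, SI, UB, UV, WS, YS, YW, YX
Level 3: NX, OL, PA, VB, XX
WS first appears at level 2.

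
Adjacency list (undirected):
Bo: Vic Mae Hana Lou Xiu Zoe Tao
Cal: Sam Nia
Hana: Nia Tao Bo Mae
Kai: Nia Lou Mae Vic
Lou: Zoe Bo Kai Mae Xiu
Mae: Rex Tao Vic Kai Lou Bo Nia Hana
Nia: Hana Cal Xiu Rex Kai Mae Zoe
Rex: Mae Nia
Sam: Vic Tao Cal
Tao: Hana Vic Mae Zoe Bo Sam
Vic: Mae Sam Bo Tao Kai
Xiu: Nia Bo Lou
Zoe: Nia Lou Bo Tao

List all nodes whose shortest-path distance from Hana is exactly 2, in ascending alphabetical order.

Cal, Kai, Lou, Rex, Sam, Vic, Xiu, Zoe

Level 0: Hana
Level 1: Bo, Mae, Nia, Tao
Level 2: Cal, Kai, Lou, Rex, Sam, Vic, Xiu, Zoe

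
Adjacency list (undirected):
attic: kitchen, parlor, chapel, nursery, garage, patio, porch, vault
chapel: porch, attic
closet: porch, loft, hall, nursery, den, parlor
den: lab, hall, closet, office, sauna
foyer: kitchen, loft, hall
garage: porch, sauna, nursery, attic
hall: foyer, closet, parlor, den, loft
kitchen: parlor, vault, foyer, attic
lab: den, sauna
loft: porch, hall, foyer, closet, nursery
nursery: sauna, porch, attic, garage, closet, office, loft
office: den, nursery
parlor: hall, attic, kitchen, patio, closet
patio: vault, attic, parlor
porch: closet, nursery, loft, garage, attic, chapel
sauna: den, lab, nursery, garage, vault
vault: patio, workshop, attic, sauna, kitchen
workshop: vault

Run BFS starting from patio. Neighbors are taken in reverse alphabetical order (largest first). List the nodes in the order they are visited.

patio, vault, parlor, attic, workshop, sauna, kitchen, hall, closet, porch, nursery, garage, chapel, lab, den, foyer, loft, office

Visit patio; enqueue vault, parlor, attic → queue [vault, parlor, attic]
Visit vault; enqueue workshop, sauna, kitchen → queue [parlor, attic, workshop, sauna, kitchen]
Visit parlor; enqueue hall, closet → queue [attic, workshop, sauna, kitchen, hall, closet]
Visit attic; enqueue porch, nursery, garage, chapel → queue [workshop, sauna, kitchen, hall, closet, porch, nursery, garage, chapel]
Visit workshop → queue [sauna, kitchen, hall, closet, porch, nursery, garage, chapel]
Visit sauna; enqueue lab, den → queue [kitchen, hall, closet, porch, nursery, garage, chapel, lab, den]
Visit kitchen; enqueue foyer → queue [hall, closet, porch, nursery, garage, chapel, lab, den, foyer]
Visit hall; enqueue loft → queue [closet, porch, nursery, garage, chapel, lab, den, foyer, loft]
Visit closet → queue [porch, nursery, garage, chapel, lab, den, foyer, loft]
Visit porch → queue [nursery, garage, chapel, lab, den, foyer, loft]
Visit nursery; enqueue office → queue [garage, chapel, lab, den, foyer, loft, office]
Visit garage → queue [chapel, lab, den, foyer, loft, office]
Visit chapel → queue [lab, den, foyer, loft, office]
Visit lab → queue [den, foyer, loft, office]
Visit den → queue [foyer, loft, office]
Visit foyer → queue [loft, office]
Visit loft → queue [office]
Visit office → queue []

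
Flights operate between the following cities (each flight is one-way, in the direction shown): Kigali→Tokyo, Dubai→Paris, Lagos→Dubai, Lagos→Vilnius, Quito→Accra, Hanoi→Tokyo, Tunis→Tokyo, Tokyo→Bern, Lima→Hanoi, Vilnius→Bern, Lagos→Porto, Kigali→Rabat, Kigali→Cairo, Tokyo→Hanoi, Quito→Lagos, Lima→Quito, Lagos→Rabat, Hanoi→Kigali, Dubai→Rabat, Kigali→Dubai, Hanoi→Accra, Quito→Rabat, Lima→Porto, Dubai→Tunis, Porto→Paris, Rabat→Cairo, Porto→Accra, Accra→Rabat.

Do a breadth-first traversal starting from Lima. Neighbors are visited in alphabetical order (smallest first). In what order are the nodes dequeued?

Lima, Hanoi, Porto, Quito, Accra, Kigali, Tokyo, Paris, Lagos, Rabat, Cairo, Dubai, Bern, Vilnius, Tunis

Visit Lima; enqueue Hanoi, Porto, Quito → queue [Hanoi, Porto, Quito]
Visit Hanoi; enqueue Accra, Kigali, Tokyo → queue [Porto, Quito, Accra, Kigali, Tokyo]
Visit Porto; enqueue Paris → queue [Quito, Accra, Kigali, Tokyo, Paris]
Visit Quito; enqueue Lagos, Rabat → queue [Accra, Kigali, Tokyo, Paris, Lagos, Rabat]
Visit Accra → queue [Kigali, Tokyo, Paris, Lagos, Rabat]
Visit Kigali; enqueue Cairo, Dubai → queue [Tokyo, Paris, Lagos, Rabat, Cairo, Dubai]
Visit Tokyo; enqueue Bern → queue [Paris, Lagos, Rabat, Cairo, Dubai, Bern]
Visit Paris → queue [Lagos, Rabat, Cairo, Dubai, Bern]
Visit Lagos; enqueue Vilnius → queue [Rabat, Cairo, Dubai, Bern, Vilnius]
Visit Rabat → queue [Cairo, Dubai, Bern, Vilnius]
Visit Cairo → queue [Dubai, Bern, Vilnius]
Visit Dubai; enqueue Tunis → queue [Bern, Vilnius, Tunis]
Visit Bern → queue [Vilnius, Tunis]
Visit Vilnius → queue [Tunis]
Visit Tunis → queue []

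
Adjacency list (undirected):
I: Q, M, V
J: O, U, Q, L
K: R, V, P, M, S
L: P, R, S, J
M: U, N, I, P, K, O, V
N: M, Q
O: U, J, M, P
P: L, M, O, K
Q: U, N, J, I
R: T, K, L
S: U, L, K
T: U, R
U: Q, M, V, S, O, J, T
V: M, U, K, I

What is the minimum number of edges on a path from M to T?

Level 0: M
Level 1: I, K, N, O, P, U, V
Level 2: J, L, Q, R, S, T
T first appears at level 2.

2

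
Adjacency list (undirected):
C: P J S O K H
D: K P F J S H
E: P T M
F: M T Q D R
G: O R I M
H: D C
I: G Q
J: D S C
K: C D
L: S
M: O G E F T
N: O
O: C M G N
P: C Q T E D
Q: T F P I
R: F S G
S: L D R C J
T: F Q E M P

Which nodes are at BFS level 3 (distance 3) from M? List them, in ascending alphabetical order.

Level 0: M
Level 1: E, F, G, O, T
Level 2: C, D, I, N, P, Q, R
Level 3: H, J, K, S
Level 4: L

H, J, K, S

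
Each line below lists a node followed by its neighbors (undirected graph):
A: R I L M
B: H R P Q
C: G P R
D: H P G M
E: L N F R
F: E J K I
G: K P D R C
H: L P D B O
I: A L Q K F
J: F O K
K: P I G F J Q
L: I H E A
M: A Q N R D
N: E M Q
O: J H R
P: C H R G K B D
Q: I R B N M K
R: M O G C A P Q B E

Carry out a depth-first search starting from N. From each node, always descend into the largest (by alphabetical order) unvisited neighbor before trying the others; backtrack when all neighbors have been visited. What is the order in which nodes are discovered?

Visit N
N → Q
Q → R
R → P
P → K
K → J
J → O
O → H
H → L
L → I
I → F
F → E
I → A
A → M
M → D
D → G
G → C
H → B

N, Q, R, P, K, J, O, H, L, I, F, E, A, M, D, G, C, B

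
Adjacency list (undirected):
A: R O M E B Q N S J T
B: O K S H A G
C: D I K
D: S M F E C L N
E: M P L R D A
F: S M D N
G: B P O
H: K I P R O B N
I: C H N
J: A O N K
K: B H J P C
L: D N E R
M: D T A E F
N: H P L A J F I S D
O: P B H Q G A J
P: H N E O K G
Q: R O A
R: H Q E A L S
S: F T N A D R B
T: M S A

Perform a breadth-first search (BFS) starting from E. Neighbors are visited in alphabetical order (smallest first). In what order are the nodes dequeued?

Visit E; enqueue A, D, L, M, P, R → queue [A, D, L, M, P, R]
Visit A; enqueue B, J, N, O, Q, S, T → queue [D, L, M, P, R, B, J, N, O, Q, S, T]
Visit D; enqueue C, F → queue [L, M, P, R, B, J, N, O, Q, S, T, C, F]
Visit L → queue [M, P, R, B, J, N, O, Q, S, T, C, F]
Visit M → queue [P, R, B, J, N, O, Q, S, T, C, F]
Visit P; enqueue G, H, K → queue [R, B, J, N, O, Q, S, T, C, F, G, H, K]
Visit R → queue [B, J, N, O, Q, S, T, C, F, G, H, K]
Visit B → queue [J, N, O, Q, S, T, C, F, G, H, K]
Visit J → queue [N, O, Q, S, T, C, F, G, H, K]
Visit N; enqueue I → queue [O, Q, S, T, C, F, G, H, K, I]
Visit O → queue [Q, S, T, C, F, G, H, K, I]
Visit Q → queue [S, T, C, F, G, H, K, I]
Visit S → queue [T, C, F, G, H, K, I]
Visit T → queue [C, F, G, H, K, I]
Visit C → queue [F, G, H, K, I]
Visit F → queue [G, H, K, I]
Visit G → queue [H, K, I]
Visit H → queue [K, I]
Visit K → queue [I]
Visit I → queue []

E, A, D, L, M, P, R, B, J, N, O, Q, S, T, C, F, G, H, K, I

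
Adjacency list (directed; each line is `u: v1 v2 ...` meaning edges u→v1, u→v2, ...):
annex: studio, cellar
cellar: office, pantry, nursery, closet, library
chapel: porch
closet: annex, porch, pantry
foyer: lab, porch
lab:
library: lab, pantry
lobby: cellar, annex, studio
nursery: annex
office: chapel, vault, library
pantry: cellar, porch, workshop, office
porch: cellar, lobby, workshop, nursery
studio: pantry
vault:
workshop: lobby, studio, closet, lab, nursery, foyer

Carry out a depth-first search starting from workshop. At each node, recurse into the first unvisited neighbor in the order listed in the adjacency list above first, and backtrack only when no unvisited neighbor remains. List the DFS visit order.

workshop -> lobby -> cellar -> office -> chapel -> porch -> nursery -> annex -> studio -> pantry -> vault -> library -> lab -> closet -> foyer

Visit workshop
workshop → lobby
lobby → cellar
cellar → office
office → chapel
chapel → porch
porch → nursery
nursery → annex
annex → studio
studio → pantry
office → vault
office → library
library → lab
cellar → closet
workshop → foyer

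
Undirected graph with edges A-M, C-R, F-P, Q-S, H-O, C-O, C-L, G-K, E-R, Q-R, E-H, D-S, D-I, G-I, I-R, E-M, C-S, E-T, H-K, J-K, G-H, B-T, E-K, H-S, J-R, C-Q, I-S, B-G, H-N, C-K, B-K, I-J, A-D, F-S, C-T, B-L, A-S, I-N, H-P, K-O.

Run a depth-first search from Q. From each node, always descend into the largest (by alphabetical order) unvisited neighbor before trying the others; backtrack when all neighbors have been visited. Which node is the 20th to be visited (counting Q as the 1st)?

L

Visit Q
Q → S
S → I
I → R
R → J
J → K
K → O
O → H
H → P
P → F
H → N
H → G
G → B
B → T
T → E
E → M
M → A
A → D
T → C
C → L

Visit order: Q, S, I, R, J, K, O, H, P, F, N, G, B, T, E, M, A, D, C, L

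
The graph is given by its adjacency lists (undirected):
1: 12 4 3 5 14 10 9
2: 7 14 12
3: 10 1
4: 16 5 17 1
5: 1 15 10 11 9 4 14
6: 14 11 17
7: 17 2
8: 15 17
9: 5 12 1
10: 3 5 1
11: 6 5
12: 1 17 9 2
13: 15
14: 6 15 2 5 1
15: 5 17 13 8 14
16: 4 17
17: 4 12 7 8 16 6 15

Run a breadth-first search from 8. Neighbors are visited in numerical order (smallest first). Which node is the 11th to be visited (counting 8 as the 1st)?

Visit 8; enqueue 15, 17 → queue [15, 17]
Visit 15; enqueue 5, 13, 14 → queue [17, 5, 13, 14]
Visit 17; enqueue 4, 6, 7, 12, 16 → queue [5, 13, 14, 4, 6, 7, 12, 16]
Visit 5; enqueue 1, 9, 10, 11 → queue [13, 14, 4, 6, 7, 12, 16, 1, 9, 10, 11]
Visit 13 → queue [14, 4, 6, 7, 12, 16, 1, 9, 10, 11]
Visit 14; enqueue 2 → queue [4, 6, 7, 12, 16, 1, 9, 10, 11, 2]
Visit 4 → queue [6, 7, 12, 16, 1, 9, 10, 11, 2]
Visit 6 → queue [7, 12, 16, 1, 9, 10, 11, 2]
Visit 7 → queue [12, 16, 1, 9, 10, 11, 2]
Visit 12 → queue [16, 1, 9, 10, 11, 2]
Visit 16 → queue [1, 9, 10, 11, 2]
Visit 1; enqueue 3 → queue [9, 10, 11, 2, 3]
Visit 9 → queue [10, 11, 2, 3]
Visit 10 → queue [11, 2, 3]
Visit 11 → queue [2, 3]
Visit 2 → queue [3]
Visit 3 → queue []

Visit order: 8, 15, 17, 5, 13, 14, 4, 6, 7, 12, 16, 1, 9, 10, 11, 2, 3

16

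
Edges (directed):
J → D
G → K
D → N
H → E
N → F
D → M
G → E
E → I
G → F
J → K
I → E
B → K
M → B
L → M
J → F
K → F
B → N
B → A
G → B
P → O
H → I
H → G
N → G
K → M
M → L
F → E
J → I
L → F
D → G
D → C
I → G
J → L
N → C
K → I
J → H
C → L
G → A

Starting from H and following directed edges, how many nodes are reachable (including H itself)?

BFS from H visits: H, E, G, I, A, B, F, K, N, M, C, L
Reachable nodes: 12 of 16 total.

12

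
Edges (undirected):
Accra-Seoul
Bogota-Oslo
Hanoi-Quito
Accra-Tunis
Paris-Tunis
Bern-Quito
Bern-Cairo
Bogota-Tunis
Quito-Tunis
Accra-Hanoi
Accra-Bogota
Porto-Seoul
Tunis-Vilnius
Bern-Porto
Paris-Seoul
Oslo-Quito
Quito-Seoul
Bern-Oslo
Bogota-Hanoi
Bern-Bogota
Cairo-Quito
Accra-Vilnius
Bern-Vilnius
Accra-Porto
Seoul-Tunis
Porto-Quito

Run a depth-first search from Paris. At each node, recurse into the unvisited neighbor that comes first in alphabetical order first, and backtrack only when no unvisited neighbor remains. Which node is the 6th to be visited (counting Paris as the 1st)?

Cairo

Visit Paris
Paris → Seoul
Seoul → Accra
Accra → Bogota
Bogota → Bern
Bern → Cairo
Cairo → Quito
Quito → Hanoi
Quito → Oslo
Quito → Porto
Quito → Tunis
Tunis → Vilnius

Visit order: Paris, Seoul, Accra, Bogota, Bern, Cairo, Quito, Hanoi, Oslo, Porto, Tunis, Vilnius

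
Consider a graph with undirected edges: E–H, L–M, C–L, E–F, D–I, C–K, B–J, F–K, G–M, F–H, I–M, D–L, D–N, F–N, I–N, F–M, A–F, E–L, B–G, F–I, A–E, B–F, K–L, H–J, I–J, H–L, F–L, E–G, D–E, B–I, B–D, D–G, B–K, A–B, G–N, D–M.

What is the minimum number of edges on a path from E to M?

2

Level 0: E
Level 1: A, D, F, G, H, L
Level 2: B, C, I, J, K, M, N
M first appears at level 2.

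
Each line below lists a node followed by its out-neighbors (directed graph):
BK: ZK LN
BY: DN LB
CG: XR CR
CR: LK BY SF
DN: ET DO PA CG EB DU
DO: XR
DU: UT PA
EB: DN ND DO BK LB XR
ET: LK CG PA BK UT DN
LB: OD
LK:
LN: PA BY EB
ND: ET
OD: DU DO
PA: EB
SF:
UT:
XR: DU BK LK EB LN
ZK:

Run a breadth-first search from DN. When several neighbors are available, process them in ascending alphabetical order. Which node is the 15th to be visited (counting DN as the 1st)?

Visit DN; enqueue CG, DO, DU, EB, ET, PA → queue [CG, DO, DU, EB, ET, PA]
Visit CG; enqueue CR, XR → queue [DO, DU, EB, ET, PA, CR, XR]
Visit DO → queue [DU, EB, ET, PA, CR, XR]
Visit DU; enqueue UT → queue [EB, ET, PA, CR, XR, UT]
Visit EB; enqueue BK, LB, ND → queue [ET, PA, CR, XR, UT, BK, LB, ND]
Visit ET; enqueue LK → queue [PA, CR, XR, UT, BK, LB, ND, LK]
Visit PA → queue [CR, XR, UT, BK, LB, ND, LK]
Visit CR; enqueue BY, SF → queue [XR, UT, BK, LB, ND, LK, BY, SF]
Visit XR; enqueue LN → queue [UT, BK, LB, ND, LK, BY, SF, LN]
Visit UT → queue [BK, LB, ND, LK, BY, SF, LN]
Visit BK; enqueue ZK → queue [LB, ND, LK, BY, SF, LN, ZK]
Visit LB; enqueue OD → queue [ND, LK, BY, SF, LN, ZK, OD]
Visit ND → queue [LK, BY, SF, LN, ZK, OD]
Visit LK → queue [BY, SF, LN, ZK, OD]
Visit BY → queue [SF, LN, ZK, OD]
Visit SF → queue [LN, ZK, OD]
Visit LN → queue [ZK, OD]
Visit ZK → queue [OD]
Visit OD → queue []

Visit order: DN, CG, DO, DU, EB, ET, PA, CR, XR, UT, BK, LB, ND, LK, BY, SF, LN, ZK, OD

BY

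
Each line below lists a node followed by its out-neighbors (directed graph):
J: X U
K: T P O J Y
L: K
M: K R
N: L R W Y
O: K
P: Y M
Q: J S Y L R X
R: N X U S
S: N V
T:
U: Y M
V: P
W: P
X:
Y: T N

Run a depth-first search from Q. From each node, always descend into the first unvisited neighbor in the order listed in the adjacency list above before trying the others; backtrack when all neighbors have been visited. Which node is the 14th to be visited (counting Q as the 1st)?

V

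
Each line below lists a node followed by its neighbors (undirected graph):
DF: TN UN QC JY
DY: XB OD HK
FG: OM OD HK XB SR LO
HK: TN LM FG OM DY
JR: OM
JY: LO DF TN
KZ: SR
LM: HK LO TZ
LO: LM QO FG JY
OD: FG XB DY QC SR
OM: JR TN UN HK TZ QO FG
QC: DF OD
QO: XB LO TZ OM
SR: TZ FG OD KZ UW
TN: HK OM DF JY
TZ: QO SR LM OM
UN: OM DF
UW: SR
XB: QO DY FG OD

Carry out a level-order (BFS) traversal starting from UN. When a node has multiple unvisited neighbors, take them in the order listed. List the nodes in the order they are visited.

Visit UN; enqueue OM, DF → queue [OM, DF]
Visit OM; enqueue JR, TN, HK, TZ, QO, FG → queue [DF, JR, TN, HK, TZ, QO, FG]
Visit DF; enqueue QC, JY → queue [JR, TN, HK, TZ, QO, FG, QC, JY]
Visit JR → queue [TN, HK, TZ, QO, FG, QC, JY]
Visit TN → queue [HK, TZ, QO, FG, QC, JY]
Visit HK; enqueue LM, DY → queue [TZ, QO, FG, QC, JY, LM, DY]
Visit TZ; enqueue SR → queue [QO, FG, QC, JY, LM, DY, SR]
Visit QO; enqueue XB, LO → queue [FG, QC, JY, LM, DY, SR, XB, LO]
Visit FG; enqueue OD → queue [QC, JY, LM, DY, SR, XB, LO, OD]
Visit QC → queue [JY, LM, DY, SR, XB, LO, OD]
Visit JY → queue [LM, DY, SR, XB, LO, OD]
Visit LM → queue [DY, SR, XB, LO, OD]
Visit DY → queue [SR, XB, LO, OD]
Visit SR; enqueue KZ, UW → queue [XB, LO, OD, KZ, UW]
Visit XB → queue [LO, OD, KZ, UW]
Visit LO → queue [OD, KZ, UW]
Visit OD → queue [KZ, UW]
Visit KZ → queue [UW]
Visit UW → queue []

UN, OM, DF, JR, TN, HK, TZ, QO, FG, QC, JY, LM, DY, SR, XB, LO, OD, KZ, UW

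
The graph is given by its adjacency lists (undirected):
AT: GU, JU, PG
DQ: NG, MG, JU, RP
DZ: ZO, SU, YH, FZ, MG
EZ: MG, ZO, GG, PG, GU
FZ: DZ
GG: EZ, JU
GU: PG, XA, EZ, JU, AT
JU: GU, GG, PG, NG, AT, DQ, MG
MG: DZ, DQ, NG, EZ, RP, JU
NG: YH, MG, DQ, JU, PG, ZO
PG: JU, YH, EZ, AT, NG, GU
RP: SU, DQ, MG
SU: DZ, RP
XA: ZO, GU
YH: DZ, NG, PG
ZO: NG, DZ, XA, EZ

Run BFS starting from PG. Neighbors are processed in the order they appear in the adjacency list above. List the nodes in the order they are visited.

PG → JU → YH → EZ → AT → NG → GU → GG → DQ → MG → DZ → ZO → XA → RP → SU → FZ

Visit PG; enqueue JU, YH, EZ, AT, NG, GU → queue [JU, YH, EZ, AT, NG, GU]
Visit JU; enqueue GG, DQ, MG → queue [YH, EZ, AT, NG, GU, GG, DQ, MG]
Visit YH; enqueue DZ → queue [EZ, AT, NG, GU, GG, DQ, MG, DZ]
Visit EZ; enqueue ZO → queue [AT, NG, GU, GG, DQ, MG, DZ, ZO]
Visit AT → queue [NG, GU, GG, DQ, MG, DZ, ZO]
Visit NG → queue [GU, GG, DQ, MG, DZ, ZO]
Visit GU; enqueue XA → queue [GG, DQ, MG, DZ, ZO, XA]
Visit GG → queue [DQ, MG, DZ, ZO, XA]
Visit DQ; enqueue RP → queue [MG, DZ, ZO, XA, RP]
Visit MG → queue [DZ, ZO, XA, RP]
Visit DZ; enqueue SU, FZ → queue [ZO, XA, RP, SU, FZ]
Visit ZO → queue [XA, RP, SU, FZ]
Visit XA → queue [RP, SU, FZ]
Visit RP → queue [SU, FZ]
Visit SU → queue [FZ]
Visit FZ → queue []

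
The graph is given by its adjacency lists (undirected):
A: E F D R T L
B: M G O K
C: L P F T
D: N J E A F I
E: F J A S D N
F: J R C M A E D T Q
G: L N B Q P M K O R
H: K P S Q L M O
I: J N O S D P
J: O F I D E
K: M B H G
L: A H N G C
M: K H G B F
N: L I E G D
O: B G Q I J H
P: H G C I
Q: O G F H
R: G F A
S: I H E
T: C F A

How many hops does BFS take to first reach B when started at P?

Level 0: P
Level 1: C, G, H, I
Level 2: B, D, F, J, K, L, M, N, O, Q, R, S, T
Level 3: A, E
B first appears at level 2.

2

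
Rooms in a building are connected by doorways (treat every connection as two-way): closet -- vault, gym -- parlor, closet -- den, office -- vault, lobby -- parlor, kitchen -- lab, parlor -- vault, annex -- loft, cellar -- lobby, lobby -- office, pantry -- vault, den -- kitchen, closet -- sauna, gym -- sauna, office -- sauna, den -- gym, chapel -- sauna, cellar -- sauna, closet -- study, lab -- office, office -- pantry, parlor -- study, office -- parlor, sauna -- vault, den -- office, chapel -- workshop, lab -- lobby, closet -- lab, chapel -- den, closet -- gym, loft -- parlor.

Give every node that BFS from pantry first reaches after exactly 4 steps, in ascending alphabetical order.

annex, workshop

Level 0: pantry
Level 1: office, vault
Level 2: closet, den, lab, lobby, parlor, sauna
Level 3: cellar, chapel, gym, kitchen, loft, study
Level 4: annex, workshop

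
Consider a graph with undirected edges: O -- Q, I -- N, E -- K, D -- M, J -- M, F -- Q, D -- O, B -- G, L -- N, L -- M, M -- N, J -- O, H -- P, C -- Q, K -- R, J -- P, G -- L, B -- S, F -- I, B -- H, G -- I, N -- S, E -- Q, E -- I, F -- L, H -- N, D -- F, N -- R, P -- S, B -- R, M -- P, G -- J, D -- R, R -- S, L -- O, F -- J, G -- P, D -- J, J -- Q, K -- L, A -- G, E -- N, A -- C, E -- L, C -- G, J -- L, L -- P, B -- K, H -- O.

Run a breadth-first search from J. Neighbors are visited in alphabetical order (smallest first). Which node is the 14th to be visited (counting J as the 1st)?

C

Visit J; enqueue D, F, G, L, M, O, P, Q → queue [D, F, G, L, M, O, P, Q]
Visit D; enqueue R → queue [F, G, L, M, O, P, Q, R]
Visit F; enqueue I → queue [G, L, M, O, P, Q, R, I]
Visit G; enqueue A, B, C → queue [L, M, O, P, Q, R, I, A, B, C]
Visit L; enqueue E, K, N → queue [M, O, P, Q, R, I, A, B, C, E, K, N]
Visit M → queue [O, P, Q, R, I, A, B, C, E, K, N]
Visit O; enqueue H → queue [P, Q, R, I, A, B, C, E, K, N, H]
Visit P; enqueue S → queue [Q, R, I, A, B, C, E, K, N, H, S]
Visit Q → queue [R, I, A, B, C, E, K, N, H, S]
Visit R → queue [I, A, B, C, E, K, N, H, S]
Visit I → queue [A, B, C, E, K, N, H, S]
Visit A → queue [B, C, E, K, N, H, S]
Visit B → queue [C, E, K, N, H, S]
Visit C → queue [E, K, N, H, S]
Visit E → queue [K, N, H, S]
Visit K → queue [N, H, S]
Visit N → queue [H, S]
Visit H → queue [S]
Visit S → queue []

Visit order: J, D, F, G, L, M, O, P, Q, R, I, A, B, C, E, K, N, H, S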